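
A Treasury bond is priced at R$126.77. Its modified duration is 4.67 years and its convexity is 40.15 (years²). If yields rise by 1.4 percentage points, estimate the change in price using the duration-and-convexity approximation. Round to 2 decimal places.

-R$7.79

Duration effect: -D_mod·Δy = -4.67 × (+0.014) = -0.065380
Convexity effect: ½·C·(Δy)² = 0.5 × 40.15 × (0.014)² = +0.0039347
ΔP/P ≈ -0.065380 + 0.0039347 = -0.0614453
ΔP ≈ 126.77 × (-0.0614453) = -7.789420681.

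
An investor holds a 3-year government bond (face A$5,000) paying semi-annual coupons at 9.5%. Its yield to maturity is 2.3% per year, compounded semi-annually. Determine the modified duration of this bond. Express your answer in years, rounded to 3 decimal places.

2.682 years

Periodic yield y = 0.0115. First find Macaulay duration:
  t   CF        PV=CF/(1+0.0115)^t    t·PV
  1       237.50       234.7998       234.7998
  2       237.50       232.1303       464.2606
  3       237.50       229.4912       688.4735
  4       237.50       226.8820       907.5280
  5       237.50       224.3025     1,121.5127
  6     5,237.50     4,890.2236    29,341.3413
  Σ                  6,037.8294    32,757.9159
P = 6,037.8294; Macaulay duration = 32,757.9159 / 6,037.8294 = 5.42545 half-year periods = 2.71272 years.
Modified duration = D_Mac / (1 + y) = 2.71272 / 1.0115 = 2.68188 years.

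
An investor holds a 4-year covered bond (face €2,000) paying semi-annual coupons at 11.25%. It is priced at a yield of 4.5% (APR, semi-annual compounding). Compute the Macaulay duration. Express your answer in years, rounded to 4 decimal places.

Periodic yield y = 0.0225. Discount each cash flow and weight by its period:
  t   CF        PV=CF/(1+0.0225)^t    t·PV
  1       112.50       110.0244       110.0244
  2       112.50       107.6034       215.2067
  3       112.50       105.2356       315.7067
  4       112.50       102.9199       411.6795
  5       112.50       100.6551       503.2757
  6       112.50        98.4402       590.6414
  7       112.50        96.2741       673.9184
  8     2,112.50     1,768.0323    14,144.2581
  Σ                  2,489.1850    16,964.7110
Price P = Σ PV = 2,489.1850.
Macaulay duration = Σ(t·PV) / P = 16,964.7110 / 2,489.1850 = 6.81537 half-year periods.
In years: 6.81537 / 2 = 3.40768 years.

3.4077 years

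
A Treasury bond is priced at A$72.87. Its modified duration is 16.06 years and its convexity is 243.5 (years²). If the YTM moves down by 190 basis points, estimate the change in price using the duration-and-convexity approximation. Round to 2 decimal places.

Duration effect: -D_mod·Δy = -16.06 × (-0.019) = +0.305140
Convexity effect: ½·C·(Δy)² = 0.5 × 243.5 × (-0.019)² = +0.04395175
ΔP/P ≈ +0.305140 + 0.04395175 = +0.34909175
ΔP ≈ 72.87 × (+0.34909175) = +25.4383158225.

+A$25.44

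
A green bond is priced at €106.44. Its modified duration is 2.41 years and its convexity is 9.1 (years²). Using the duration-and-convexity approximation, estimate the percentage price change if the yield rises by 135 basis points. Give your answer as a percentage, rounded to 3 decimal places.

Duration effect: -D_mod·Δy = -2.41 × (+0.0135) = -0.032535
Convexity effect: ½·C·(Δy)² = 0.5 × 9.1 × (0.0135)² = +0.0008292375
ΔP/P ≈ -0.032535 + 0.0008292375 = -0.0317057625
= -3.17057625%.

-3.171%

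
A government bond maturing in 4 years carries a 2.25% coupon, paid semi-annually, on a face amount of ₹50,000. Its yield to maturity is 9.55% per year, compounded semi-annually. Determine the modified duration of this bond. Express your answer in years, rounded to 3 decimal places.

3.646 years

Periodic yield y = 0.04775. First find Macaulay duration:
  t   CF        PV=CF/(1+0.04775)^t    t·PV
  1       562.50       536.8647       536.8647
  2       562.50       512.3977     1,024.7954
  3       562.50       489.0458     1,467.1373
  4       562.50       466.7581     1,867.0323
  5       562.50       445.4861     2,227.4306
  6       562.50       425.1836     2,551.1016
  7       562.50       405.8064     2,840.6445
  8    50,562.50    34,815.0628   278,520.5024
  Σ                 38,096.6052   291,035.5089
P = 38,096.6052; Macaulay duration = 291,035.5089 / 38,096.6052 = 7.63941 half-year periods = 3.81970 years.
Modified duration = D_Mac / (1 + y) = 3.81970 / 1.04775 = 3.64563 years.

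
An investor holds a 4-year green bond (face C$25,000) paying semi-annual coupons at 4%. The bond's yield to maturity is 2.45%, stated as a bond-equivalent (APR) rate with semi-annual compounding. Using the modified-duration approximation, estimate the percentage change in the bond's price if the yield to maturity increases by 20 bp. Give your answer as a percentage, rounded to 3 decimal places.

-0.740%

Periodic yield y = 0.01225. Modified duration first:
  t   CF        PV=CF/(1+0.01225)^t    t·PV
  1       500.00       493.9491       493.9491
  2       500.00       487.9715       975.9429
  3       500.00       482.0662     1,446.1985
  4       500.00       476.2323     1,904.9293
  5       500.00       470.4691     2,352.3454
  6       500.00       464.7756     2,788.6534
  7       500.00       459.1510     3,214.0568
  8    25,500.00    23,133.3164   185,066.5308
  Σ                 26,467.9310   198,242.6062
P = 26,467.9310; D_Mac = 7.48992 half-year periods = 3.74496 yrs; D_mod = 3.74496/(1+0.01225) = 3.69964 yrs.
ΔP/P ≈ -D_mod · Δy = -3.69964 × (+0.002) = -0.007399 = -0.7399%.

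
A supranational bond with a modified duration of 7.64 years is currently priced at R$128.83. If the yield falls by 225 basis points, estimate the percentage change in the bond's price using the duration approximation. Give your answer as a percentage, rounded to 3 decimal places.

Duration approximation: ΔP/P ≈ -D_mod · Δy = -7.64 × (-0.0225) = +0.171900.
As a percentage: +17.1900%.

+17.190%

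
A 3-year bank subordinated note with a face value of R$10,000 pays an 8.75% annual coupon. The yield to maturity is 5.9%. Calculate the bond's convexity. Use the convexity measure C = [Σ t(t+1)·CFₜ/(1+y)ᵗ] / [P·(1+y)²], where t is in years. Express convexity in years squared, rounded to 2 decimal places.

With y = 0.059:
  t   CF        PV=CF/(1+0.059)^t    t·PV        t(t+1)·PV
  1       875.00       826.2512       826.2512       1,652.5024
  2       875.00       780.2183     1,560.4366       4,681.3098
  3    10,875.00     9,156.7506    27,470.2518     109,881.0071
  Σ                 10,763.2201    29,856.9396     116,214.8193
P = 10,763.2201.
Convexity = Σ t(t+1)·PV / [P·(1+y)²] = 116,214.8193 / (10,763.2201 × 1.121481) = 9.62781.

9.63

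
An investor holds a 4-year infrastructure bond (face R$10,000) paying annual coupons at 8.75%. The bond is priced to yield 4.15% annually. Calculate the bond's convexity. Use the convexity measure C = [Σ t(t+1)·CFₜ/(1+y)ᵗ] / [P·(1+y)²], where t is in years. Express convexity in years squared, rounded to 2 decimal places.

15.86

With y = 0.0415:
  t   CF        PV=CF/(1+0.0415)^t    t·PV        t(t+1)·PV
  1       875.00       840.1344       840.1344       1,680.2688
  2       875.00       806.6581     1,613.3162       4,839.9487
  3       875.00       774.5157     2,323.5471       9,294.1885
  4    10,875.00     9,242.5577    36,970.2306     184,851.1531
  Σ                 11,663.8659    41,747.2284     200,665.5591
P = 11,663.8659.
Convexity = Σ t(t+1)·PV / [P·(1+y)²] = 200,665.5591 / (11,663.8659 × 1.084722) = 15.86031.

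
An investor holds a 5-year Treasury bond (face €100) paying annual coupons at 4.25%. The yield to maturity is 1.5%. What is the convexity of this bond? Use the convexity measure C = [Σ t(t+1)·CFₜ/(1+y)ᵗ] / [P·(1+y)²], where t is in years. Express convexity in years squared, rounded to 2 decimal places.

With y = 0.015:
  t   CF        PV=CF/(1+0.015)^t    t·PV        t(t+1)·PV
  1         4.25         4.1872         4.1872           8.3744
  2         4.25         4.1253         8.2506          24.7519
  3         4.25         4.0643        12.1930          48.7722
  4         4.25         4.0043        16.0171          80.0857
  5       104.25        96.7711       483.8557       2,903.1342
  Σ                    113.1523       524.5037       3,065.1183
P = 113.1523.
Convexity = Σ t(t+1)·PV / [P·(1+y)²] = 3,065.1183 / (113.1523 × 1.030225) = 26.29371.

26.29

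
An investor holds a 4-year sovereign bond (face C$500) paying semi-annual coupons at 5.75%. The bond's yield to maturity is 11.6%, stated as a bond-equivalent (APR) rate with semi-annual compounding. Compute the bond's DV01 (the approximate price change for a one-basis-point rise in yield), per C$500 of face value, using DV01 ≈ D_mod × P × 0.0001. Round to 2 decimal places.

C$0.14

Periodic yield y = 0.058.
  t   CF        PV=CF/(1+0.058)^t    t·PV
  1       14.375        13.5870        13.5870
  2       14.375        12.8421        25.6842
  3       14.375        12.1381        36.4143
  4       14.375        11.4727        45.8908
  5       14.375        10.8438        54.2188
  6       14.375        10.2493        61.4957
  7       14.375         9.6874        67.8119
  8      514.375       327.6382     2,621.1055
  Σ                    408.4585     2,926.2082
P = 408.4585; D_Mac = 7.16403 half-year periods = 3.58201 yrs; D_mod = 3.38565 yrs.
DV01 ≈ 3.38565 × 408.4585 × 0.0001 = 0.138290.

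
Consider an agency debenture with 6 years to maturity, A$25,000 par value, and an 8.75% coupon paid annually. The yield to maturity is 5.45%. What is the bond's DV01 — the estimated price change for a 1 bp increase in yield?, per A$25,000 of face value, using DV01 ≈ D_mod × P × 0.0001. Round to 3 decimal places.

A$13.818

Periodic yield y = 0.0545.
  t   CF        PV=CF/(1+0.0545)^t    t·PV
  1     2,187.50     2,074.4429     2,074.4429
  2     2,187.50     1,967.2289     3,934.4578
  3     2,187.50     1,865.5561     5,596.6682
  4     2,187.50     1,769.1381     7,076.5522
  5     2,187.50     1,677.7032     8,388.5162
  6    27,187.50    19,773.7833   118,642.6996
  Σ                 29,127.8524   145,713.3369
P = 29,127.8524; D_Mac = 5.00254 yrs; D_mod = 4.74400 yrs.
DV01 ≈ 4.74400 × 29,127.8524 × 0.0001 = 13.818240.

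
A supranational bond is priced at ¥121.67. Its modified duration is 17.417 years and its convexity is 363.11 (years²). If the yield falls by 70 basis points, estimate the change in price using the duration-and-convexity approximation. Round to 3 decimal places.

Duration effect: -D_mod·Δy = -17.417 × (-0.007) = +0.121919
Convexity effect: ½·C·(Δy)² = 0.5 × 363.11 × (-0.007)² = +0.008896195
ΔP/P ≈ +0.121919 + 0.008896195 = +0.130815195
ΔP ≈ 121.67 × (+0.130815195) = +15.91628477565.

+¥15.916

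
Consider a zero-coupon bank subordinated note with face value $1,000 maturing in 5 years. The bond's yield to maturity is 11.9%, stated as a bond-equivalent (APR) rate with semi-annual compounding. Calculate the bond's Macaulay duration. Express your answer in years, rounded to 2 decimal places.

A zero-coupon bond has a single cash flow at maturity, so its Macaulay duration equals its maturity: 5 years.
(Equivalently: 10 semi-annual periods ÷ 2 = 5 years.)

5.00 years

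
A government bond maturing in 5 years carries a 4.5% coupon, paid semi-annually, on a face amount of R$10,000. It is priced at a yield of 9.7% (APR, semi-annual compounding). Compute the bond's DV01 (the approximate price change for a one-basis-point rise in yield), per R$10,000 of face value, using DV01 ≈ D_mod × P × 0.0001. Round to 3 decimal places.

R$3.396

Periodic yield y = 0.0485.
  t   CF        PV=CF/(1+0.0485)^t    t·PV
  1       225.00       214.5923       214.5923
  2       225.00       204.6660       409.3319
  3       225.00       195.1988       585.5965
  4       225.00       186.1696       744.6784
  5       225.00       177.5580       887.7902
  6       225.00       169.3448     1,016.0689
  7       225.00       161.5115     1,130.5806
  8       225.00       154.0405     1,232.3243
  9       225.00       146.9152     1,322.2364
  10   10,225.00     6,367.6468    63,676.4684
  Σ                  7,977.6436    71,219.6680
P = 7,977.6436; D_Mac = 8.92741 half-year periods = 4.46370 yrs; D_mod = 4.25723 yrs.
DV01 ≈ 4.25723 × 7,977.6436 × 0.0001 = 3.396265.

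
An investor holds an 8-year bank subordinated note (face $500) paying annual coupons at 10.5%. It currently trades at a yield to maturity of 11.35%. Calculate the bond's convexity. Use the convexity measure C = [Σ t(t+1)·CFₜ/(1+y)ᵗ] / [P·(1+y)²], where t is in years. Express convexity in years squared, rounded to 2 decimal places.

36.72

With y = 0.1135:
  t   CF        PV=CF/(1+0.1135)^t    t·PV        t(t+1)·PV
  1        52.50        47.1486        47.1486          94.2973
  2        52.50        42.3427        84.6855         254.0564
  3        52.50        38.0267       114.0801         456.3204
  4        52.50        34.1506       136.6024         683.0121
  5        52.50        30.6696       153.3480         920.0882
  6        52.50        27.5434       165.2606       1,156.8239
  7        52.50        24.7359       173.1513       1,385.2105
  8       552.50       233.7817     1,870.2536      16,832.2824
  Σ                    478.3993     2,744.5301      21,782.0912
P = 478.3993.
Convexity = Σ t(t+1)·PV / [P·(1+y)²] = 21,782.0912 / (478.3993 × 1.239882) = 36.72219.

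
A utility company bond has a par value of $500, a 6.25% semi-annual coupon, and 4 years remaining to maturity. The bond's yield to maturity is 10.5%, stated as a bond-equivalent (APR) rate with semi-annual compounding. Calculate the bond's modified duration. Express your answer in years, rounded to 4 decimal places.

3.3863 years

Periodic yield y = 0.0525. First find Macaulay duration:
  t   CF        PV=CF/(1+0.0525)^t    t·PV
  1       15.625        14.8456        14.8456
  2       15.625        14.1051        28.2102
  3       15.625        13.4015        40.2045
  4       15.625        12.7330        50.9321
  5       15.625        12.0979        60.4894
  6       15.625        11.4944        68.9666
  7       15.625        10.9211        76.4475
  8      515.625       342.4184     2,739.3474
  Σ                    432.0170     3,079.4434
P = 432.0170; Macaulay duration = 3,079.4434 / 432.0170 = 7.12806 half-year periods = 3.56403 years.
Modified duration = D_Mac / (1 + y) = 3.56403 / 1.0525 = 3.38625 years.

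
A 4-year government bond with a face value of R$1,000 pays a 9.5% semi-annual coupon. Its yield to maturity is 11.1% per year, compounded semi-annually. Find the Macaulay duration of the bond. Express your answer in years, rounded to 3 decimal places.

3.402 years

Periodic yield y = 0.0555. Discount each cash flow and weight by its period:
  t   CF        PV=CF/(1+0.0555)^t    t·PV
  1        47.50        45.0024        45.0024
  2        47.50        42.6361        85.2721
  3        47.50        40.3942       121.1826
  4        47.50        38.2702       153.0808
  5        47.50        36.2579       181.2894
  6        47.50        34.3514       206.1083
  7        47.50        32.5451       227.8159
  8     1,047.50       679.9675     5,439.7397
  Σ                    949.4247     6,459.4911
Price P = Σ PV = 949.4247.
Macaulay duration = Σ(t·PV) / P = 6,459.4911 / 949.4247 = 6.80358 half-year periods.
In years: 6.80358 / 2 = 3.40179 years.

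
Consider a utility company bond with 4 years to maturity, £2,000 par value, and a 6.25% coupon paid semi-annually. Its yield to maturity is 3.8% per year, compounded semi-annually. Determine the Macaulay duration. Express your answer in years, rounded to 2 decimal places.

Periodic yield y = 0.019. Discount each cash flow and weight by its period:
  t   CF        PV=CF/(1+0.019)^t    t·PV
  1        62.50        61.3346        61.3346
  2        62.50        60.1910       120.3820
  3        62.50        59.0687       177.2061
  4        62.50        57.9673       231.8693
  5        62.50        56.8865       284.4324
  6        62.50        55.8258       334.9548
  7        62.50        54.7849       383.4942
  8     2,062.50     1,774.1915    14,193.5317
  Σ                  2,180.2503    15,787.2052
Price P = Σ PV = 2,180.2503.
Macaulay duration = Σ(t·PV) / P = 15,787.2052 / 2,180.2503 = 7.24101 half-year periods.
In years: 7.24101 / 2 = 3.62050 years.

3.62 years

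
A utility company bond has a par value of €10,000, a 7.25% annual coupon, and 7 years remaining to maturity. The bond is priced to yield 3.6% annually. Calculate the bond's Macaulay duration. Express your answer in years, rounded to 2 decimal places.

5.86 years

Periodic yield y = 0.036. Discount each cash flow and weight by its year:
  t   CF        PV=CF/(1+0.036)^t    t·PV
  1       725.00       699.8069       699.8069
  2       725.00       675.4893     1,350.9787
  3       725.00       652.0167     1,956.0502
  4       725.00       629.3598     2,517.4391
  5       725.00       607.4901     3,037.4507
  6       725.00       586.3804     3,518.2826
  7    10,725.00     8,372.9599    58,610.7195
  Σ                 12,223.5033    71,690.7278
Price P = Σ PV = 12,223.5033.
Macaulay duration = Σ(t·PV) / P = 71,690.7278 / 12,223.5033 = 5.86499 years.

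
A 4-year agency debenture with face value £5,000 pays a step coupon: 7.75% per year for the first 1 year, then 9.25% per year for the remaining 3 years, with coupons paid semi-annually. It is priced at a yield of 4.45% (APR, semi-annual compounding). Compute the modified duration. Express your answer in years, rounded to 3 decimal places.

3.441 years

Periodic yield y = 0.02225. First find Macaulay duration:
  t   CF        PV=CF/(1+0.02225)^t    t·PV
  1       193.75       189.5329       189.5329
  2       193.75       185.4076       370.8151
  3       231.25       216.4763       649.4289
  4       231.25       211.7646       847.0582
  5       231.25       207.1553     1,035.7767
  6       231.25       202.6465     1,215.8788
  7       231.25       198.2357     1,387.6500
  8     5,231.25     4,386.8069    35,094.4555
  Σ                  5,798.0258    40,790.5962
P = 5,798.0258; Macaulay duration = 40,790.5962 / 5,798.0258 = 7.03526 half-year periods = 3.51763 years.
Modified duration = D_Mac / (1 + y) = 3.51763 / 1.02225 = 3.44106 years.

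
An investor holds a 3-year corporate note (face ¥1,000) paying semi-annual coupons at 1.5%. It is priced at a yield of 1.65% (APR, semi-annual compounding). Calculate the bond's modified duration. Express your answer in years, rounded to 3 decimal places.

2.920 years

Periodic yield y = 0.00825. First find Macaulay duration:
  t   CF        PV=CF/(1+0.00825)^t    t·PV
  1         7.50         7.4386         7.4386
  2         7.50         7.3778        14.7555
  3         7.50         7.3174        21.9522
  4         7.50         7.2575        29.0301
  5         7.50         7.1981        35.9907
  6     1,007.50       959.0377     5,754.2261
  Σ                    995.6271     5,863.3932
P = 995.6271; Macaulay duration = 5,863.3932 / 995.6271 = 5.88915 half-year periods = 2.94457 years.
Modified duration = D_Mac / (1 + y) = 2.94457 / 1.00825 = 2.92048 years.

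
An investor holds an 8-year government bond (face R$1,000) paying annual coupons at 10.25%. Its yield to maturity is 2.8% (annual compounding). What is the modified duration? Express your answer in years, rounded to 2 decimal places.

Periodic yield y = 0.028. First find Macaulay duration:
  t   CF        PV=CF/(1+0.028)^t    t·PV
  1       102.50        99.7082        99.7082
  2       102.50        96.9924       193.9848
  3       102.50        94.3506       283.0517
  4       102.50        91.7807       367.1228
  5       102.50        89.2808       446.4042
  6       102.50        86.8491       521.0944
  7       102.50        84.4835       591.3847
  8     1,102.50       883.9622     7,071.6974
  Σ                  1,527.4075     9,574.4482
P = 1,527.4075; Macaulay duration = 9,574.4482 / 1,527.4075 = 6.26843 years.
Modified duration = D_Mac / (1 + y) = 6.26843 / 1.028 = 6.09770 years.

6.10 years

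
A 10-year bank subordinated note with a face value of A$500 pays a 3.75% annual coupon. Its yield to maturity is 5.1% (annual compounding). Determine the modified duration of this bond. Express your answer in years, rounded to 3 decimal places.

Periodic yield y = 0.051. First find Macaulay duration:
  t   CF        PV=CF/(1+0.051)^t    t·PV
  1        18.75        17.8402        17.8402
  2        18.75        16.9745        33.9489
  3        18.75        16.1508        48.4523
  4        18.75        15.3670        61.4682
  5        18.75        14.6214        73.1068
  6        18.75        13.9119        83.4711
  7        18.75        13.2368        92.6574
  8        18.75        12.5945       100.7557
  9        18.75        11.9833       107.8498
  10      518.75       315.4503     3,154.5030
  Σ                    448.1305     3,774.0534
P = 448.1305; Macaulay duration = 3,774.0534 / 448.1305 = 8.42177 years.
Modified duration = D_Mac / (1 + y) = 8.42177 / 1.051 = 8.01311 years.

8.013 years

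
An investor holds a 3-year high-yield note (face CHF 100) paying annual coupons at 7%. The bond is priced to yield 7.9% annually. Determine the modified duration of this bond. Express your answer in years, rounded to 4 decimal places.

Periodic yield y = 0.079. First find Macaulay duration:
  t   CF        PV=CF/(1+0.079)^t    t·PV
  1         7.00         6.4875         6.4875
  2         7.00         6.0125        12.0250
  3       107.00        85.1764       255.5293
  Σ                     97.6764       274.0418
P = 97.6764; Macaulay duration = 274.0418 / 97.6764 = 2.80561 years.
Modified duration = D_Mac / (1 + y) = 2.80561 / 1.079 = 2.60019 years.

2.6002 years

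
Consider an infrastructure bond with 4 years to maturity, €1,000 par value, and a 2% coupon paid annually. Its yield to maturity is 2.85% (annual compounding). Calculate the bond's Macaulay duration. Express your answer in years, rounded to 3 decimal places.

3.882 years

Periodic yield y = 0.0285. Discount each cash flow and weight by its year:
  t   CF        PV=CF/(1+0.0285)^t    t·PV
  1        20.00        19.4458        19.4458
  2        20.00        18.9069        37.8139
  3        20.00        18.3830        55.1491
  4     1,020.00       911.5552     3,646.2209
  Σ                    968.2910     3,758.6297
Price P = Σ PV = 968.2910.
Macaulay duration = Σ(t·PV) / P = 3,758.6297 / 968.2910 = 3.88171 years.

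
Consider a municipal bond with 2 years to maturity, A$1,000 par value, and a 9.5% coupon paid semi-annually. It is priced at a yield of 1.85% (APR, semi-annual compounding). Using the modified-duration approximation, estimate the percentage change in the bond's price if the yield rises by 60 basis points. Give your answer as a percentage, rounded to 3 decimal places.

Periodic yield y = 0.00925. Modified duration first:
  t   CF        PV=CF/(1+0.00925)^t    t·PV
  1        47.50        47.0647        47.0647
  2        47.50        46.6333        93.2666
  3        47.50        46.2059       138.6177
  4     1,047.50     1,009.6225     4,038.4898
  Σ                  1,149.5263     4,317.4387
P = 1,149.5263; D_Mac = 3.75584 half-year periods = 1.87792 yrs; D_mod = 1.87792/(1+0.00925) = 1.86071 yrs.
ΔP/P ≈ -D_mod · Δy = -1.86071 × (+0.006) = -0.011164 = -1.1164%.

-1.116%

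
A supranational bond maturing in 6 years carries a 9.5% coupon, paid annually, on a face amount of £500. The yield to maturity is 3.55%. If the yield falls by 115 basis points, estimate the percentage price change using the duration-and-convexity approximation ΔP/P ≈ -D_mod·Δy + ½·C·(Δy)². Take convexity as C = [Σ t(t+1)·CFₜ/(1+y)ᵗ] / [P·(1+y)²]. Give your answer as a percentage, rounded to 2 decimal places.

+5.76%

With y = 0.0355:
  t   CF        PV=CF/(1+0.0355)^t    t·PV        t(t+1)·PV
  1        47.50        45.8716        45.8716          91.7431
  2        47.50        44.2989        88.5979         265.7937
  3        47.50        42.7802       128.3407         513.3630
  4        47.50        41.3136       165.2545         826.2723
  5        47.50        39.8973       199.4863       1,196.9179
  6       547.50       444.1028     2,664.6168      18,652.3173
  Σ                    658.2644     3,292.1677      21,546.4072
P = 658.2644; D_Mac = 5.00128 yrs; D_mod = 4.82983 yrs; C = 30.52631.
Duration effect: -4.82983 × (-0.0115) = +0.055543
Convexity effect: 0.5 × 30.52631 × (-0.0115)² = +0.0020186
ΔP/P ≈ +0.055543 + 0.0020186 = +0.057562 = +5.7562%.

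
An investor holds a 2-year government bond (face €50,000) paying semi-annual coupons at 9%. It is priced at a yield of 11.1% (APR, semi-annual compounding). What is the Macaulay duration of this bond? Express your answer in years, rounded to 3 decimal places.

1.872 years

Periodic yield y = 0.0555. Discount each cash flow and weight by its period:
  t   CF        PV=CF/(1+0.0555)^t    t·PV
  1     2,250.00     2,131.6911     2,131.6911
  2     2,250.00     2,019.6032     4,039.2063
  3     2,250.00     1,913.4090     5,740.2269
  4    52,250.00    42,097.2129   168,388.8518
  Σ                 48,161.9162   180,299.9762
Price P = Σ PV = 48,161.9162.
Macaulay duration = Σ(t·PV) / P = 180,299.9762 / 48,161.9162 = 3.74362 half-year periods.
In years: 3.74362 / 2 = 1.87181 years.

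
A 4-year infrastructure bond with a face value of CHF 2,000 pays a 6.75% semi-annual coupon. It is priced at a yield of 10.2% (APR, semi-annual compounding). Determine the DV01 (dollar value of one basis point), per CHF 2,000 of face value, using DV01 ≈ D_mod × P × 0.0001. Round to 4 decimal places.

Periodic yield y = 0.051.
  t   CF        PV=CF/(1+0.051)^t    t·PV
  1        67.50        64.2245        64.2245
  2        67.50        61.1080       122.2161
  3        67.50        58.1428       174.4283
  4        67.50        55.3214       221.2855
  5        67.50        52.6369       263.1844
  6        67.50        50.0827       300.4960
  7        67.50        47.6524       333.5668
  8     2,067.50     1,388.7491    11,109.9928
  Σ                  1,777.9178    12,589.3944
P = 1,777.9178; D_Mac = 7.08098 half-year periods = 3.54049 yrs; D_mod = 3.36869 yrs.
DV01 ≈ 3.36869 × 1,777.9178 × 0.0001 = 0.598925.

CHF 0.5989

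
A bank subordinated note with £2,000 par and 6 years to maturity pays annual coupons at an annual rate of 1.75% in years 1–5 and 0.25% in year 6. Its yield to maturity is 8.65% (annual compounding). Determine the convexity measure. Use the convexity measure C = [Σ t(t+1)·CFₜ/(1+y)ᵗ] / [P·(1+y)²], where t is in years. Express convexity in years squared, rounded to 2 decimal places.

With y = 0.0865:
  t   CF        PV=CF/(1+0.0865)^t    t·PV        t(t+1)·PV
  1        35.00        32.2135        32.2135          64.4271
  2        35.00        29.6489        59.2978         177.8934
  3        35.00        27.2884        81.8653         327.4614
  4        35.00        25.1159       100.4637         502.3184
  5        35.00        23.1164       115.5818         693.4907
  6     2,005.00     1,218.8100     7,312.8597      51,190.0181
  Σ                  1,356.1931     7,702.2819      52,955.6091
P = 1,356.1931.
Convexity = Σ t(t+1)·PV / [P·(1+y)²] = 52,955.6091 / (1,356.1931 × 1.180482) = 33.07737.

33.08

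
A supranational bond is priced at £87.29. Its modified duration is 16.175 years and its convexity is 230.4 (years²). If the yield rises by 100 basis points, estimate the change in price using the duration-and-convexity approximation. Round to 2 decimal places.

-£13.11

Duration effect: -D_mod·Δy = -16.175 × (+0.01) = -0.161750
Convexity effect: ½·C·(Δy)² = 0.5 × 230.4 × (0.01)² = +0.0115200
ΔP/P ≈ -0.161750 + 0.0115200 = -0.150230
ΔP ≈ 87.29 × (-0.150230) = -13.1135767.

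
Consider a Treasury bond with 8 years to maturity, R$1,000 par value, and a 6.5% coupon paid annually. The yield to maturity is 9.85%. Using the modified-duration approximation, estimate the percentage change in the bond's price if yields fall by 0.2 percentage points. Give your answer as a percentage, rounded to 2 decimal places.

Periodic yield y = 0.0985. Modified duration first:
  t   CF        PV=CF/(1+0.0985)^t    t·PV
  1        65.00        59.1716        59.1716
  2        65.00        53.8658       107.7316
  3        65.00        49.0358       147.1074
  4        65.00        44.6389       178.5554
  5        65.00        40.6362       203.1810
  6        65.00        36.9924       221.9546
  7        65.00        33.6754       235.7279
  8     1,065.00       502.2837     4,018.2699
  Σ                    820.2999     5,171.6995
P = 820.2999; D_Mac = 6.30465 yrs; D_mod = 6.30465/(1+0.0985) = 5.73932 yrs.
ΔP/P ≈ -D_mod · Δy = -5.73932 × (-0.002) = +0.011479 = +1.1479%.

+1.15%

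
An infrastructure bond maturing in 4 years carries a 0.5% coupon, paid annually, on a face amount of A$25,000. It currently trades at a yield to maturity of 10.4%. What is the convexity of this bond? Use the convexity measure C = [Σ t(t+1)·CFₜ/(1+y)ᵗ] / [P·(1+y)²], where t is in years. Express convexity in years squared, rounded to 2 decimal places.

With y = 0.104:
  t   CF        PV=CF/(1+0.104)^t    t·PV        t(t+1)·PV
  1       125.00       113.2246       113.2246         226.4493
  2       125.00       102.5585       205.1171         615.3513
  3       125.00        92.8972       278.6917       1,114.7668
  4    25,125.00    16,913.3555    67,653.4219     338,267.1096
  Σ                 17,222.0359    68,250.4554     340,223.6770
P = 17,222.0359.
Convexity = Σ t(t+1)·PV / [P·(1+y)²] = 340,223.6770 / (17,222.0359 × 1.218816) = 16.20847.

16.21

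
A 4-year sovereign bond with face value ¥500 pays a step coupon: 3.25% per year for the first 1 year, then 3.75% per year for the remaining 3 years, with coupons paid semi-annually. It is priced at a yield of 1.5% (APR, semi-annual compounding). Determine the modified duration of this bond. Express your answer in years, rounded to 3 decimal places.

Periodic yield y = 0.0075. First find Macaulay duration:
  t   CF        PV=CF/(1+0.0075)^t    t·PV
  1        8.125         8.0645         8.0645
  2        8.125         8.0045        16.0090
  3        9.375         9.1672        27.5016
  4        9.375         9.0989        36.3958
  5        9.375         9.0312        45.1561
  6        9.375         8.9640        53.7839
  7        9.375         8.8973        62.2808
  8      509.375       479.8187     3,838.5498
  Σ                    541.0463     4,087.7413
P = 541.0463; Macaulay duration = 4,087.7413 / 541.0463 = 7.55525 half-year periods = 3.77763 years.
Modified duration = D_Mac / (1 + y) = 3.77763 / 1.0075 = 3.74950 years.

3.750 years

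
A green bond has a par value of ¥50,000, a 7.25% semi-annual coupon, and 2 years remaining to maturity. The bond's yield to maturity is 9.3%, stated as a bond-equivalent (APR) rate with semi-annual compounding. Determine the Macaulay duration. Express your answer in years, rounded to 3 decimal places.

Periodic yield y = 0.0465. Discount each cash flow and weight by its period:
  t   CF        PV=CF/(1+0.0465)^t    t·PV
  1     1,812.50     1,731.9637     1,731.9637
  2     1,812.50     1,655.0059     3,310.0118
  3     1,812.50     1,581.4677     4,744.4030
  4    51,812.50    43,199.3903   172,797.5611
  Σ                 48,167.8275   182,583.9396
Price P = Σ PV = 48,167.8275.
Macaulay duration = Σ(t·PV) / P = 182,583.9396 / 48,167.8275 = 3.79058 half-year periods.
In years: 3.79058 / 2 = 1.89529 years.

1.895 years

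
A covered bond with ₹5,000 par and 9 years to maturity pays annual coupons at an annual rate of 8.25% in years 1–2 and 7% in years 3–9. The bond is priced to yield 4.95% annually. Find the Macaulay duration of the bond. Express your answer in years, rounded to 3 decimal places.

7.008 years

Periodic yield y = 0.0495. Discount each cash flow and weight by its year:
  t   CF        PV=CF/(1+0.0495)^t    t·PV
  1       412.50       393.0443       393.0443
  2       412.50       374.5062       749.0125
  3       350.00       302.7755       908.3265
  4       350.00       288.4950     1,153.9800
  5       350.00       274.8880     1,374.4402
  6       350.00       261.9228     1,571.5371
  7       350.00       249.5692     1,746.9842
  8       350.00       237.7982     1,902.3853
  9     5,350.00     3,463.4729    31,171.2562
  Σ                  5,846.4722    40,970.9663
Price P = Σ PV = 5,846.4722.
Macaulay duration = Σ(t·PV) / P = 40,970.9663 / 5,846.4722 = 7.00781 years.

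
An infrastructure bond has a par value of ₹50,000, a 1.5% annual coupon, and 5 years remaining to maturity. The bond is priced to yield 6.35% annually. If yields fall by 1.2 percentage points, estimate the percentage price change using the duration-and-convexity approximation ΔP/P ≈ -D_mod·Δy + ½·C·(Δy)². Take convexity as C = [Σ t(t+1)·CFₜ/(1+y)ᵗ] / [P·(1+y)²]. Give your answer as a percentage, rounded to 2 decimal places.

With y = 0.0635:
  t   CF        PV=CF/(1+0.0635)^t    t·PV        t(t+1)·PV
  1       750.00       705.2186       705.2186       1,410.4372
  2       750.00       663.1111     1,326.2221       3,978.6664
  3       750.00       623.5177     1,870.5531       7,482.2123
  4       750.00       586.2884     2,345.1535      11,725.7676
  5    50,750.00    37,303.4136   186,517.0680   1,119,102.4077
  Σ                 39,881.5493   192,764.2153   1,143,699.4912
P = 39,881.5493; D_Mac = 4.83342 yrs; D_mod = 4.54482 yrs; C = 25.35508.
Duration effect: -4.54482 × (-0.012) = +0.054538
Convexity effect: 0.5 × 25.35508 × (-0.012)² = +0.0018256
ΔP/P ≈ +0.054538 + 0.0018256 = +0.056363 = +5.6363%.

+5.64%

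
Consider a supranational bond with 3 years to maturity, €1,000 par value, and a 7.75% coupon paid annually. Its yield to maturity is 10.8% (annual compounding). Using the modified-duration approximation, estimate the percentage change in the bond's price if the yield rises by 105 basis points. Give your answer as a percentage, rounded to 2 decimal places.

-2.64%

Periodic yield y = 0.108. Modified duration first:
  t   CF        PV=CF/(1+0.108)^t    t·PV
  1        77.50        69.9458        69.9458
  2        77.50        63.1280       126.2560
  3     1,077.50       792.1328     2,376.3984
  Σ                    925.2067     2,572.6003
P = 925.2067; D_Mac = 2.78057 yrs; D_mod = 2.78057/(1+0.108) = 2.50954 yrs.
ΔP/P ≈ -D_mod · Δy = -2.50954 × (+0.0105) = -0.026350 = -2.6350%.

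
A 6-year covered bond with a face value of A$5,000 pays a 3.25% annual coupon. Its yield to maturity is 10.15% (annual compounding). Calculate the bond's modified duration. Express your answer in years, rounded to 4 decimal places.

Periodic yield y = 0.1015. First find Macaulay duration:
  t   CF        PV=CF/(1+0.1015)^t    t·PV
  1       162.50       147.5261       147.5261
  2       162.50       133.9320       267.8640
  3       162.50       121.5906       364.7717
  4       162.50       110.3863       441.5454
  5       162.50       100.2146       501.0728
  6     5,162.50     2,890.3674    17,342.2046
  Σ                  3,504.0170    19,064.9846
P = 3,504.0170; Macaulay duration = 19,064.9846 / 3,504.0170 = 5.44089 years.
Modified duration = D_Mac / (1 + y) = 5.44089 / 1.1015 = 4.93953 years.

4.9395 years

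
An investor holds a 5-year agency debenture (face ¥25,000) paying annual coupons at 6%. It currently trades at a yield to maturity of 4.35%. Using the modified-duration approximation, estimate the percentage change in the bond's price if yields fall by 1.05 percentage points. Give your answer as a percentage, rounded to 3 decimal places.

Periodic yield y = 0.0435. Modified duration first:
  t   CF        PV=CF/(1+0.0435)^t    t·PV
  1     1,500.00     1,437.4701     1,437.4701
  2     1,500.00     1,377.5468     2,755.0935
  3     1,500.00     1,320.1215     3,960.3645
  4     1,500.00     1,265.0901     5,060.3603
  5    26,500.00    21,418.2314   107,091.1571
  Σ                 26,818.4598   120,304.4455
P = 26,818.4598; D_Mac = 4.48588 yrs; D_mod = 4.48588/(1+0.0435) = 4.29888 yrs.
ΔP/P ≈ -D_mod · Δy = -4.29888 × (-0.0105) = +0.045138 = +4.5138%.

+4.514%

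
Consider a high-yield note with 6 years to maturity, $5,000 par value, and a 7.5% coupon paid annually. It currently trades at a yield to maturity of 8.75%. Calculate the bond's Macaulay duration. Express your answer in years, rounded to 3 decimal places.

5.014 years

Periodic yield y = 0.0875. Discount each cash flow and weight by its year:
  t   CF        PV=CF/(1+0.0875)^t    t·PV
  1       375.00       344.8276       344.8276
  2       375.00       317.0828       634.1657
  3       375.00       291.5704       874.7113
  4       375.00       268.1107     1,072.4429
  5       375.00       246.5386     1,232.6930
  6     5,375.00     3,249.3977    19,496.3865
  Σ                  4,717.5279    23,655.2270
Price P = Σ PV = 4,717.5279.
Macaulay duration = Σ(t·PV) / P = 23,655.2270 / 4,717.5279 = 5.01433 years.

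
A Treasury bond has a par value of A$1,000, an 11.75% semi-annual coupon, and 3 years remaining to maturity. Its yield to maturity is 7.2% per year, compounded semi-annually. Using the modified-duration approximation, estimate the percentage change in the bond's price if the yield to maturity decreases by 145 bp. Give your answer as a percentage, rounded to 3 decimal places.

+3.692%

Periodic yield y = 0.036. Modified duration first:
  t   CF        PV=CF/(1+0.036)^t    t·PV
  1        58.75        56.7085        56.7085
  2        58.75        54.7379       109.4759
  3        58.75        52.8358       158.5075
  4        58.75        50.9998       203.9994
  5        58.75        49.2276       246.1382
  6     1,058.75       856.3176     5,137.9058
  Σ                  1,120.8274     5,912.7353
P = 1,120.8274; D_Mac = 5.27533 half-year periods = 2.63767 yrs; D_mod = 2.63767/(1+0.036) = 2.54601 yrs.
ΔP/P ≈ -D_mod · Δy = -2.54601 × (-0.0145) = +0.036917 = +3.6917%.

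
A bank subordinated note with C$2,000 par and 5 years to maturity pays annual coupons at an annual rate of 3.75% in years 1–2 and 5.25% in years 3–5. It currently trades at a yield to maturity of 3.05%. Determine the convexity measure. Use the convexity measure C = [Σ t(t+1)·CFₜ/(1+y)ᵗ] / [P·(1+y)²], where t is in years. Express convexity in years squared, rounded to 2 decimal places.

With y = 0.0305:
  t   CF        PV=CF/(1+0.0305)^t    t·PV        t(t+1)·PV
  1        75.00        72.7802        72.7802         145.5604
  2        75.00        70.6261       141.2522         423.7566
  3       105.00        95.9501       287.8502       1,151.4009
  4       105.00        93.1102       372.4408       1,862.2042
  5     2,105.00     1,811.3906     9,056.9532      54,341.7192
  Σ                  2,143.8572     9,931.2767      57,924.6414
P = 2,143.8572.
Convexity = Σ t(t+1)·PV / [P·(1+y)²] = 57,924.6414 / (2,143.8572 × 1.061930) = 25.44319.

25.44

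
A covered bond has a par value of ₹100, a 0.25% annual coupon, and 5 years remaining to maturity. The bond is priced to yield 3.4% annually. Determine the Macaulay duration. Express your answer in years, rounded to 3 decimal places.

Periodic yield y = 0.034. Discount each cash flow and weight by its year:
  t   CF        PV=CF/(1+0.034)^t    t·PV
  1         0.25         0.2418         0.2418
  2         0.25         0.2338         0.4677
  3         0.25         0.2261         0.6784
  4         0.25         0.2187         0.8748
  5       100.25        84.8168       424.0838
  Σ                     85.7372       426.3465
Price P = Σ PV = 85.7372.
Macaulay duration = Σ(t·PV) / P = 426.3465 / 85.7372 = 4.97271 years.

4.973 years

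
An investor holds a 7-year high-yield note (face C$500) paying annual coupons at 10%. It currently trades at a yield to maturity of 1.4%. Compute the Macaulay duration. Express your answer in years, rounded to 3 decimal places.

5.711 years

Periodic yield y = 0.014. Discount each cash flow and weight by its year:
  t   CF        PV=CF/(1+0.014)^t    t·PV
  1        50.00        49.3097        49.3097
  2        50.00        48.6289        97.2577
  3        50.00        47.9575       143.8724
  4        50.00        47.2953       189.1813
  5        50.00        46.6423       233.2116
  6        50.00        45.9984       275.9901
  7       550.00       498.9959     3,492.9715
  Σ                    784.8279     4,481.7943
Price P = Σ PV = 784.8279.
Macaulay duration = Σ(t·PV) / P = 4,481.7943 / 784.8279 = 5.71054 years.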